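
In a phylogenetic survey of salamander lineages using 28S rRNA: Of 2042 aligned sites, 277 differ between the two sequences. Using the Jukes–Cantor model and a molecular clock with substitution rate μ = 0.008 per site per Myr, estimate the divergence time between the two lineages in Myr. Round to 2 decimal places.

p = 277/2042 ≈ 0.135651.
d = −(3/4) ln(1 − 4p/3) = −0.75 ln(1 − 0.180868) = −0.75 ln(0.819132)
  = −0.75 × (-0.199510) = 0.149633 substitutions/site.
Under a molecular clock d = 2μt, so t = d/(2μ) = 0.149633 / (2 × 0.008) = 9.35 Myr.

9.35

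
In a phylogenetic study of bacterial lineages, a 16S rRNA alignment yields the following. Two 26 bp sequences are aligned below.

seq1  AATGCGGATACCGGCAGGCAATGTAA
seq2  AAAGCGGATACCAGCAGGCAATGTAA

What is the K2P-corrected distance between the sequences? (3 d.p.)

Of 26 sites, 1 differences are transitions and 1 are transversions, so P = 1/26 ≈ 0.038462 and Q = 1/26 ≈ 0.038462.
Under the Kimura two-parameter model, d = −½ ln(1 − 2P − Q) − ¼ ln(1 − 2Q).
1 − 2P − Q = 0.884614, giving −½ ln(0.884614) = 0.061302.
1 − 2Q = 0.923076, giving −¼ ln(0.923076) = 0.020011.
d = 0.061302 + 0.020011 = 0.081313.

0.081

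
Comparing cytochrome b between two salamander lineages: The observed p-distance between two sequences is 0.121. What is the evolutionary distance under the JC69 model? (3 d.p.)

d = −(3/4) ln(1 − 4p/3) = −0.75 ln(1 − 0.161333) = −0.75 ln(0.838667)
  = −0.75 × (-0.175942) = 0.131957 substitutions/site.

0.132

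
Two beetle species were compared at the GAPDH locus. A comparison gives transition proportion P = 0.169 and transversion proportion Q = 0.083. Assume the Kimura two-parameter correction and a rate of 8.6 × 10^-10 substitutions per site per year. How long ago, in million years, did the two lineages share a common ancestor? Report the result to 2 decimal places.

185.24

Under the Kimura two-parameter model, d = −½ ln(1 − 2P − Q) − ¼ ln(1 − 2Q).
1 − 2P − Q = 0.579, giving −½ ln(0.579) = 0.273226.
1 − 2Q = 0.834, giving −¼ ln(0.834) = 0.045380.
d = 0.273226 + 0.045380 = 0.318606.
Under a molecular clock d = 2μt, so t = d/(2μ) = 0.318606 / (2 × 8.6 × 10^-10) = 185.24 million years.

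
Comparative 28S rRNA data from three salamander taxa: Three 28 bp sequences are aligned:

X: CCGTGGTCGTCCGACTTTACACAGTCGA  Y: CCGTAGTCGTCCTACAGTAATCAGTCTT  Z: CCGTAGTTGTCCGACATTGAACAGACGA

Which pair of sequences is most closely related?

X and Z

X–Y: 8/28 differ, p = 0.286, d = 0.360.
X–Z: 6/28 differ, p = 0.214, d = 0.252.
Y–Z: 8/28 differ, p = 0.286, d = 0.360.
The smallest distance is between X and Z.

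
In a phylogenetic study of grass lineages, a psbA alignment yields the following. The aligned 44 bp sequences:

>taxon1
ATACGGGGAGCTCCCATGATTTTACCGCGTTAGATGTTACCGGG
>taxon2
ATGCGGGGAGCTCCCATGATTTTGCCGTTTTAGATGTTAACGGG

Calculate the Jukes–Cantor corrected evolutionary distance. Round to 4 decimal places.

0.1232

The sequences differ at 5 of 44 sites (3, 24, 28, 29, 40), so p = 5/44 ≈ 0.113636.
d = −(3/4) ln(1 − 4p/3) = −0.75 ln(1 − 0.151515) = −0.75 ln(0.848485)
  = −0.75 × (-0.164303) = 0.123227 substitutions/site.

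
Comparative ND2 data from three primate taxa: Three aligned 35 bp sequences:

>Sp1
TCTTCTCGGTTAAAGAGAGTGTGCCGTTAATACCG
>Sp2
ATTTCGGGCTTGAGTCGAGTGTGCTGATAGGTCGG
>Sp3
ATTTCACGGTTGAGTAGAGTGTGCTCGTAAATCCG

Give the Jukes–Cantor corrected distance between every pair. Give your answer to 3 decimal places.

Sp1–Sp2: 15/35 sites differ → p ≈ 0.428571, d = −0.75 ln(1 − 0.571428) = 0.635472 ≈ 0.635.
Sp1–Sp3: 11/35 sites differ → p ≈ 0.314286, d = −0.75 ln(1 − 0.419048) = 0.407315 ≈ 0.407.
Sp2–Sp3: 9/35 sites differ → p ≈ 0.257143, d = −0.75 ln(1 − 0.342857) = 0.314890 ≈ 0.315.

d(Sp1,Sp2) = 0.635, d(Sp1,Sp3) = 0.407, d(Sp2,Sp3) = 0.315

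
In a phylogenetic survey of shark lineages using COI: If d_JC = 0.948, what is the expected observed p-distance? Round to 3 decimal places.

0.538

p = (3/4)(1 − e^(−4d/3)) = 0.75 × (1 − e^(-1.264)) = 0.75 × (1 − 0.282522) = 0.538109.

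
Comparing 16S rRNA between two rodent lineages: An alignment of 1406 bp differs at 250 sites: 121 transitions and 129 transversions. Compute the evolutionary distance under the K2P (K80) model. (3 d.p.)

0.204

P = 121/1406 ≈ 0.08606 and Q = 129/1406 ≈ 0.09175.
Under the Kimura two-parameter model, d = −½ ln(1 − 2P − Q) − ¼ ln(1 − 2Q).
1 − 2P − Q = 0.73613, giving −½ ln(0.73613) = 0.153174.
1 − 2Q = 0.8165, giving −¼ ln(0.8165) = 0.050682.
d = 0.153174 + 0.050682 = 0.203856.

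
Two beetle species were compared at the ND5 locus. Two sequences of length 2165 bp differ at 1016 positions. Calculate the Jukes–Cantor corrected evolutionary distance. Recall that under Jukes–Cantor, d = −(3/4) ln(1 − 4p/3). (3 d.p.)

p = 1016/2165 ≈ 0.469284.
d = −(3/4) ln(1 − 4p/3) = −0.75 ln(1 − 0.625712) = −0.75 ln(0.374288)
  = −0.75 × (-0.982730) = 0.737048 substitutions/site.

0.737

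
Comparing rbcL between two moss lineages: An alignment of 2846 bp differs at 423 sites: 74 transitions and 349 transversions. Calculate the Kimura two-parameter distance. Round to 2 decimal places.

P = 74/2846 ≈ 0.026001 and Q = 349/2846 ≈ 0.122628.
Under the Kimura two-parameter model, d = −½ ln(1 − 2P − Q) − ¼ ln(1 − 2Q).
1 − 2P − Q = 0.82537, giving −½ ln(0.82537) = 0.095962.
1 − 2Q = 0.754744, giving −¼ ln(0.754744) = 0.070344.
d = 0.095962 + 0.070344 = 0.166306.

0.17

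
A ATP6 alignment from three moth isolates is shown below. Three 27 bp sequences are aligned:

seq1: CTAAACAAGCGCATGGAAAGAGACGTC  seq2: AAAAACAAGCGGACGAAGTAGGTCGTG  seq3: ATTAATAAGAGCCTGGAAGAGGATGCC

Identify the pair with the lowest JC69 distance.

seq1–seq2: 11/27 differ, p = 0.407, d = 0.588.
seq1–seq3: 10/27 differ, p = 0.370, d = 0.511.
seq2–seq3: 14/27 differ, p = 0.519, d = 0.882.
The smallest distance is between seq1 and seq3.

seq1 and seq3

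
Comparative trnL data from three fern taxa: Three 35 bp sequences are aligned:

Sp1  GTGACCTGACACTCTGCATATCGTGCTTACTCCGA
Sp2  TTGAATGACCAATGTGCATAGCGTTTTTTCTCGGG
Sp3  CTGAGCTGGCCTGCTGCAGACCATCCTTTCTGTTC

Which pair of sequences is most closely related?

Sp1–Sp2: 14/35 differ, p = 0.400, d = 0.572.
Sp1–Sp3: 15/35 differ, p = 0.429, d = 0.635.
Sp2–Sp3: 19/35 differ, p = 0.543, d = 0.965.
The smallest distance is between Sp1 and Sp2.

Sp1 and Sp2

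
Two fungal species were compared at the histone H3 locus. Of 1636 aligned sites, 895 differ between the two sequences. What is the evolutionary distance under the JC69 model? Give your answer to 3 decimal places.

p = 895/1636 ≈ 0.547066.
d = −(3/4) ln(1 − 4p/3) = −0.75 ln(1 − 0.729421) = −0.75 ln(0.270579)
  = −0.75 × (-1.307191) = 0.980393 substitutions/site.

0.980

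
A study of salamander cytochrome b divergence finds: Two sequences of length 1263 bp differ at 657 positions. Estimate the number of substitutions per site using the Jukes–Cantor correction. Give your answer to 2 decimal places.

p = 657/1263 ≈ 0.52019.
d = −(3/4) ln(1 − 4p/3) = −0.75 ln(1 − 0.693587) = −0.75 ln(0.306413)
  = −0.75 × (-1.182821) = 0.887116 substitutions/site.

0.89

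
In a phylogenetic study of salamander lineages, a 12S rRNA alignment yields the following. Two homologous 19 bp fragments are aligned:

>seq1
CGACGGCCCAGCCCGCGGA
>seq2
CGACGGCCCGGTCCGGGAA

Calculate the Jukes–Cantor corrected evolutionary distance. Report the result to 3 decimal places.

0.247

The sequences differ at 4 of 19 sites (10, 12, 16, 18), so p = 4/19 ≈ 0.210526.
d = −(3/4) ln(1 − 4p/3) = −0.75 ln(1 − 0.280701) = −0.75 ln(0.719299)
  = −0.75 × (-0.329478) = 0.247109 substitutions/site.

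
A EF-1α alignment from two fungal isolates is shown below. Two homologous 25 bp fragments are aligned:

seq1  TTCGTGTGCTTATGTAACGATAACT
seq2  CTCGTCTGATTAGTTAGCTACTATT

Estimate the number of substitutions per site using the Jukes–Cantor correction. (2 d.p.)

The sequences differ at 10 of 25 sites (1, 6, 9, 13, 14, 17, 19, 21, 22, 24), so p = 10/25 = 0.4.
d = −(3/4) ln(1 − 4p/3) = −0.75 ln(1 − 0.533333) = −0.75 ln(0.466667)
  = −0.75 × (-0.762139) = 0.571604 substitutions/site.

0.57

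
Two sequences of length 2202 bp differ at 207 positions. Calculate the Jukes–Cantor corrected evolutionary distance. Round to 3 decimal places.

p = 207/2202 ≈ 0.094005.
d = −(3/4) ln(1 − 4p/3) = −0.75 ln(1 − 0.12534) = −0.75 ln(0.87466)
  = −0.75 × (-0.133920) = 0.100440 substitutions/site.

0.100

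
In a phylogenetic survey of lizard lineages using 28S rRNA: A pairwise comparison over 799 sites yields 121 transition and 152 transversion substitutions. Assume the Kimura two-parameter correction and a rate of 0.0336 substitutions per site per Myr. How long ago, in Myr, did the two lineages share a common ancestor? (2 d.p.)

6.84

P = 121/799 ≈ 0.151439 and Q = 152/799 ≈ 0.190238.
Under the Kimura two-parameter model, d = −½ ln(1 − 2P − Q) − ¼ ln(1 − 2Q).
1 − 2P − Q = 0.506884, giving −½ ln(0.506884) = 0.339737.
1 − 2Q = 0.619524, giving −¼ ln(0.619524) = 0.119701.
d = 0.339737 + 0.119701 = 0.459438.
Under a molecular clock d = 2μt, so t = d/(2μ) = 0.459438 / (2 × 0.0336) = 6.84 Myr.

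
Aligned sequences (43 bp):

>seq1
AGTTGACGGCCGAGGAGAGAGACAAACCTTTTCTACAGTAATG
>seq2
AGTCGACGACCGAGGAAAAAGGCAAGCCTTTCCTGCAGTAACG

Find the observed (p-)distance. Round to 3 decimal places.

0.209

The sequences differ at 9 of 43 positions (sites 4, 9, 17, 19, 22, 26, 32, 35, 42).
p = 9/43 = 0.209302… ≈ 0.209 (to 3 d.p.).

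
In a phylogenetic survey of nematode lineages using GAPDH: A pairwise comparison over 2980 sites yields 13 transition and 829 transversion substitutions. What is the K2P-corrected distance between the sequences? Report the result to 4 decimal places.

P = 13/2980 ≈ 0.004362 and Q = 829/2980 ≈ 0.278188.
Under the Kimura two-parameter model, d = −½ ln(1 − 2P − Q) − ¼ ln(1 − 2Q).
1 − 2P − Q = 0.713088, giving −½ ln(0.713088) = 0.169075.
1 − 2Q = 0.443624, giving −¼ ln(0.443624) = 0.203194.
d = 0.169075 + 0.203194 = 0.372269.

0.3723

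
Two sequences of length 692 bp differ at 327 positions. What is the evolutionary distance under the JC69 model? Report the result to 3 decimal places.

0.746

p = 327/692 ≈ 0.472543.
d = −(3/4) ln(1 − 4p/3) = −0.75 ln(1 − 0.630057) = −0.75 ln(0.369943)
  = −0.75 × (-0.994406) = 0.745805 substitutions/site.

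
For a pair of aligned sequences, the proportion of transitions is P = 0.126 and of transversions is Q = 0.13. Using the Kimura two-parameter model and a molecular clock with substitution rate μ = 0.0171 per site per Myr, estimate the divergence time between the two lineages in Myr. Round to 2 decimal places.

9.24

Under the Kimura two-parameter model, d = −½ ln(1 − 2P − Q) − ¼ ln(1 − 2Q).
1 − 2P − Q = 0.618, giving −½ ln(0.618) = 0.240633.
1 − 2Q = 0.74, giving −¼ ln(0.74) = 0.075276.
d = 0.240633 + 0.075276 = 0.315909.
Under a molecular clock d = 2μt, so t = d/(2μ) = 0.315909 / (2 × 0.0171) = 9.24 Myr.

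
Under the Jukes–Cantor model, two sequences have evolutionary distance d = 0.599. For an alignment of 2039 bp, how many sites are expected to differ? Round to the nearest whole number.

841

Invert JC69: p = (3/4)(1 − e^(−4d/3)) = 0.75 × (1 − e^(-0.798667)) = 0.75 × (1 − 0.449928) = 0.412554.
Expected differing sites = pL ≈ 0.412554 × 2039 = 841.197606 ≈ 841.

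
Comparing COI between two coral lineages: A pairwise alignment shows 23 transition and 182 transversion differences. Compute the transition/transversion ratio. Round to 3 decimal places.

R = 23/182 = 0.126373… ≈ 0.126 (to 3 d.p.).

0.126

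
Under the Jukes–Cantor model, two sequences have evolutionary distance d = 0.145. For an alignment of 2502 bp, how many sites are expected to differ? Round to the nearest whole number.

Invert JC69: p = (3/4)(1 − e^(−4d/3)) = 0.75 × (1 − e^(-0.193333)) = 0.75 × (1 − 0.824207) = 0.131845.
Expected differing sites = pL ≈ 0.131845 × 2502 = 329.87619 ≈ 330.

330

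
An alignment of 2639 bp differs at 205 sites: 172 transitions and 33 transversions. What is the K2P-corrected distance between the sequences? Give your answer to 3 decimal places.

P = 172/2639 ≈ 0.065176 and Q = 33/2639 ≈ 0.012505.
Under the Kimura two-parameter model, d = −½ ln(1 − 2P − Q) − ¼ ln(1 − 2Q).
1 − 2P − Q = 0.857143, giving −½ ln(0.857143) = 0.077075.
1 − 2Q = 0.97499, giving −¼ ln(0.97499) = 0.006332.
d = 0.077075 + 0.006332 = 0.083407.

0.083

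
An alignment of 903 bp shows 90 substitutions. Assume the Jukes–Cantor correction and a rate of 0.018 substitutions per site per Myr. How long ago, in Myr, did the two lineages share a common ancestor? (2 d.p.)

p = 90/903 ≈ 0.099668.
d = −(3/4) ln(1 − 4p/3) = −0.75 ln(1 − 0.132891) = −0.75 ln(0.867109)
  = −0.75 × (-0.142591) = 0.106943 substitutions/site.
Under a molecular clock d = 2μt, so t = d/(2μ) = 0.106943 / (2 × 0.018) = 2.97 Myr.

2.97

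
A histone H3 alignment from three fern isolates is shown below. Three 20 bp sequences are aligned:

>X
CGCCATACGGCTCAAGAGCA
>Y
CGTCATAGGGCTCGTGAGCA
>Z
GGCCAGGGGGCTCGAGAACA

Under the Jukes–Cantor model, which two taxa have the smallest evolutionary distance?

X and Y

X–Y: 4/20 differ, p = 0.200, d = 0.233.
X–Z: 6/20 differ, p = 0.300, d = 0.383.
Y–Z: 6/20 differ, p = 0.300, d = 0.383.
The smallest distance is between X and Y.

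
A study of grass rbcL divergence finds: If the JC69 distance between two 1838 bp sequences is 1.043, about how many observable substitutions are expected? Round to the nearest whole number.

Invert JC69: p = (3/4)(1 − e^(−4d/3)) = 0.75 × (1 − e^(-1.390667)) = 0.75 × (1 − 0.248909) = 0.563318.
Expected differing sites = pL ≈ 0.563318 × 1838 = 1035.378484 ≈ 1035.

1035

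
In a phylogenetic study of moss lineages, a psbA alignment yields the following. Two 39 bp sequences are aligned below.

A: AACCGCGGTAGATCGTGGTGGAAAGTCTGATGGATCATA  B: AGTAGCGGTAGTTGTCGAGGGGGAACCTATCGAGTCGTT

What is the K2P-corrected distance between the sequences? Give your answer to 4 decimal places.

Of 39 sites, 13 differences are transitions and 7 are transversions, so P = 13/39 ≈ 0.333333 and Q = 7/39 ≈ 0.179487.
Under the Kimura two-parameter model, d = −½ ln(1 − 2P − Q) − ¼ ln(1 − 2Q).
1 − 2P − Q = 0.153847, giving −½ ln(0.153847) = 0.935898.
1 − 2Q = 0.641026, giving −¼ ln(0.641026) = 0.111171.
d = 0.935898 + 0.111171 = 1.047069.

1.0471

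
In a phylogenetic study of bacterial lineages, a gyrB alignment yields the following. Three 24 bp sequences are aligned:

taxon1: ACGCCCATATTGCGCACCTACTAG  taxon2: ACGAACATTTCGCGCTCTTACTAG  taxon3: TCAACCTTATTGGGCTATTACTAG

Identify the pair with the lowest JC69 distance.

taxon1 and taxon2

taxon1–taxon2: 6/24 differ, p = 0.250, d = 0.304.
taxon1–taxon3: 8/24 differ, p = 0.333, d = 0.441.
taxon2–taxon3: 8/24 differ, p = 0.333, d = 0.441.
The smallest distance is between taxon1 and taxon2.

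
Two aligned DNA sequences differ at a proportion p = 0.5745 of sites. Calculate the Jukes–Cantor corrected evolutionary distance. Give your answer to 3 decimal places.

d = −(3/4) ln(1 − 4p/3) = −0.75 ln(1 − 0.766) = −0.75 ln(0.234)
  = −0.75 × (-1.452434) = 1.089326 substitutions/site.

1.089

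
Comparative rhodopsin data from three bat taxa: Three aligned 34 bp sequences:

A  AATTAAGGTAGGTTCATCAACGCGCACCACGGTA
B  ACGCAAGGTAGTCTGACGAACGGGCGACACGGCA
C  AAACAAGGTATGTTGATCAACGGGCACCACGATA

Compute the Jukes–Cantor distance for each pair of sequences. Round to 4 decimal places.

d(A,B) = 0.4770, d(A,C) = 0.2012, d(B,C) = 0.4234

A–B: 12/34 sites differ → p ≈ 0.352941, d = −0.75 ln(1 − 0.470588) = 0.476991 ≈ 0.4770.
A–C: 6/34 sites differ → p ≈ 0.176471, d = −0.75 ln(1 − 0.235295) = 0.201199 ≈ 0.2012.
B–C: 11/34 sites differ → p ≈ 0.323529, d = −0.75 ln(1 − 0.431372) = 0.423397 ≈ 0.4234.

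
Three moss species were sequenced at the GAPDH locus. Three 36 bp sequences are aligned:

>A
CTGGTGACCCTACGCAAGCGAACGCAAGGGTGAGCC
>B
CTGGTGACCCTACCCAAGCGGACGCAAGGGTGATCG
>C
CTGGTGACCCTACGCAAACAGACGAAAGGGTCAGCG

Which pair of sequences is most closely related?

A and B

A–B: 4/36 differ, p = 0.111, d = 0.120.
A–C: 6/36 differ, p = 0.167, d = 0.188.
B–C: 6/36 differ, p = 0.167, d = 0.188.
The smallest distance is between A and B.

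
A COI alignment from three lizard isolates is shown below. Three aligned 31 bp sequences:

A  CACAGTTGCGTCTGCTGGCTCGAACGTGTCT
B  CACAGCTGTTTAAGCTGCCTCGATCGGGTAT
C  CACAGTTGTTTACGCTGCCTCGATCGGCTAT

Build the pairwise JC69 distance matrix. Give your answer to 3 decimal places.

A–B: 9/31 sites differ → p ≈ 0.290323, d = −0.75 ln(1 − 0.387097) = 0.367161 ≈ 0.367.
A–C: 9/31 sites differ → p ≈ 0.290323, d = −0.75 ln(1 − 0.387097) = 0.367161 ≈ 0.367.
B–C: 3/31 sites differ → p ≈ 0.096774, d = −0.75 ln(1 − 0.129032) = 0.103613 ≈ 0.104.

d(A,B) = 0.367, d(A,C) = 0.367, d(B,C) = 0.104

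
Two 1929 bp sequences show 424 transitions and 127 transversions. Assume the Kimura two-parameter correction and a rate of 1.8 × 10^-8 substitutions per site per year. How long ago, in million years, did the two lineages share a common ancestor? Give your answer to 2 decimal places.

10.76

P = 424/1929 ≈ 0.219803 and Q = 127/1929 ≈ 0.065837.
Under the Kimura two-parameter model, d = −½ ln(1 − 2P − Q) − ¼ ln(1 − 2Q).
1 − 2P − Q = 0.494557, giving −½ ln(0.494557) = 0.352046.
1 − 2Q = 0.868326, giving −¼ ln(0.868326) = 0.035297.
d = 0.352046 + 0.035297 = 0.387343.
Under a molecular clock d = 2μt, so t = d/(2μ) = 0.387343 / (2 × 1.8 × 10^-8) = 10.76 million years.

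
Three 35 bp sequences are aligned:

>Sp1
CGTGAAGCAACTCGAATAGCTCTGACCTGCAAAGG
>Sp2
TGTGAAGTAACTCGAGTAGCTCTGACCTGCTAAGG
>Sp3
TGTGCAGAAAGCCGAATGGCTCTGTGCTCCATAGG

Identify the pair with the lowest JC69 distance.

Sp1 and Sp2

Sp1–Sp2: 4/35 differ, p = 0.114, d = 0.124.
Sp1–Sp3: 10/35 differ, p = 0.286, d = 0.360.
Sp2–Sp3: 11/35 differ, p = 0.314, d = 0.407.
The smallest distance is between Sp1 and Sp2.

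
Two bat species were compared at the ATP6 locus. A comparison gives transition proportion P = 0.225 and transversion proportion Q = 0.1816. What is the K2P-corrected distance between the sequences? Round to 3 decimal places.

0.612

Under the Kimura two-parameter model, d = −½ ln(1 − 2P − Q) − ¼ ln(1 − 2Q).
1 − 2P − Q = 0.3684, giving −½ ln(0.3684) = 0.499293.
1 − 2Q = 0.6368, giving −¼ ln(0.6368) = 0.112825.
d = 0.499293 + 0.112825 = 0.612118.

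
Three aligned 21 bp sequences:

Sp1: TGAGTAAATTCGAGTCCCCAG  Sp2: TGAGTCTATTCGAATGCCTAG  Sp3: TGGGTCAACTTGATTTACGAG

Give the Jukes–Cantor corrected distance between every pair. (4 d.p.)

d(Sp1,Sp2) = 0.2865, d(Sp1,Sp3) = 0.5319, d(Sp2,Sp3) = 0.5319

Sp1–Sp2: 5/21 sites differ → p ≈ 0.238095, d = −0.75 ln(1 − 0.31746) = 0.286451 ≈ 0.2865.
Sp1–Sp3: 8/21 sites differ → p ≈ 0.380952, d = −0.75 ln(1 − 0.507936) = 0.531860 ≈ 0.5319.
Sp2–Sp3: 8/21 sites differ → p ≈ 0.380952, d = −0.75 ln(1 − 0.507936) = 0.531860 ≈ 0.5319.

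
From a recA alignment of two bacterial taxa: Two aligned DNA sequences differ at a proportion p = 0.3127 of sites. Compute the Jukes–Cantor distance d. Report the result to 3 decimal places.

0.405

d = −(3/4) ln(1 − 4p/3) = −0.75 ln(1 − 0.416933) = −0.75 ln(0.583067)
  = −0.75 × (-0.539453) = 0.404590 substitutions/site.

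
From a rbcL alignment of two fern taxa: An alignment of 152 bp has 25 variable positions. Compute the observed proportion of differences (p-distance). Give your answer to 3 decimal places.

p = 25/152 = 0.164473… ≈ 0.164 (to 3 d.p.).

0.164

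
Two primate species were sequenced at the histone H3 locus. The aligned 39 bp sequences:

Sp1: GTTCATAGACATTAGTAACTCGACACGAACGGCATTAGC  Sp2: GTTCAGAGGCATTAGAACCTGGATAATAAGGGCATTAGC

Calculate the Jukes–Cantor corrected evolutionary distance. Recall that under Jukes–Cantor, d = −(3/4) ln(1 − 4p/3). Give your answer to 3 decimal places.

0.276

The sequences differ at 9 of 39 sites (6, 9, 16, 18, 21, 24, 26, 27, 30), so p = 9/39 ≈ 0.230769.
d = −(3/4) ln(1 − 4p/3) = −0.75 ln(1 − 0.307692) = −0.75 ln(0.692308)
  = −0.75 × (-0.367724) = 0.275793 substitutions/site.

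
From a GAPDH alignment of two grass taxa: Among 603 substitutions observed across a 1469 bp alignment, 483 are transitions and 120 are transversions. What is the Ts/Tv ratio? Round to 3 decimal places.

4.025

R = 483/120 = 4.025.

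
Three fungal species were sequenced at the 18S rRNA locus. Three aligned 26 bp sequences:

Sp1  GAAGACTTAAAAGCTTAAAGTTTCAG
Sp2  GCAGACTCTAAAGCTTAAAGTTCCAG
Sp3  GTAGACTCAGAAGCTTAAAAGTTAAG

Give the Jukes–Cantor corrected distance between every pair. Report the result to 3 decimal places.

Sp1–Sp2: 4/26 sites differ → p ≈ 0.153846, d = −0.75 ln(1 − 0.205128) = 0.172181 ≈ 0.172.
Sp1–Sp3: 6/26 sites differ → p ≈ 0.230769, d = −0.75 ln(1 − 0.307692) = 0.275793 ≈ 0.276.
Sp2–Sp3: 7/26 sites differ → p ≈ 0.269231, d = −0.75 ln(1 − 0.358975) = 0.333515 ≈ 0.334.

d(Sp1,Sp2) = 0.172, d(Sp1,Sp3) = 0.276, d(Sp2,Sp3) = 0.334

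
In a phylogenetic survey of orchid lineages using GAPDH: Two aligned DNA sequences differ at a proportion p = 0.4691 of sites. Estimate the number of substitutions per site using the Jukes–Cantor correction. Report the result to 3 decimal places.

d = −(3/4) ln(1 − 4p/3) = −0.75 ln(1 − 0.625467) = −0.75 ln(0.374533)
  = −0.75 × (-0.982075) = 0.736556 substitutions/site.

0.737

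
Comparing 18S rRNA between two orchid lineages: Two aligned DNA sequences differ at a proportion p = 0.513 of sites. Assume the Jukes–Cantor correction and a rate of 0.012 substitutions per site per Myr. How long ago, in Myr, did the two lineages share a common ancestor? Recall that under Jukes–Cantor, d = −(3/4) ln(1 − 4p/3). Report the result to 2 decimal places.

36.00

d = −(3/4) ln(1 − 4p/3) = −0.75 ln(1 − 0.684) = −0.75 ln(0.316)
  = −0.75 × (-1.152013) = 0.864010 substitutions/site.
Under a molecular clock d = 2μt, so t = d/(2μ) = 0.864010 / (2 × 0.012) = 36.00 Myr.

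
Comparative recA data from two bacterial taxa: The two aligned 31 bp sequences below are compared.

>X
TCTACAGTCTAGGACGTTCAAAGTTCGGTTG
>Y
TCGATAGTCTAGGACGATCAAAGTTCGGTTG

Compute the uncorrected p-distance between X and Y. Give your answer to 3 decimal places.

0.097

The sequences differ at 3 of 31 positions (sites 3, 5, 17).
p = 3/31 = 0.096774… ≈ 0.097 (to 3 d.p.).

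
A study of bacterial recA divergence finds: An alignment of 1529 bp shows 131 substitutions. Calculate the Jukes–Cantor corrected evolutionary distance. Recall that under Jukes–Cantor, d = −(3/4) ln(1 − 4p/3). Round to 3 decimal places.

p = 131/1529 ≈ 0.085677.
d = −(3/4) ln(1 − 4p/3) = −0.75 ln(1 − 0.114236) = −0.75 ln(0.885764)
  = −0.75 × (-0.121305) = 0.090979 substitutions/site.

0.091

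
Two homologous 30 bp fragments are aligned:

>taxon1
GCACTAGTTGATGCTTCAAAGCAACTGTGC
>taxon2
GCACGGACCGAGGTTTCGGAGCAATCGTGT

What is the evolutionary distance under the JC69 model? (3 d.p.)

0.572

The sequences differ at 12 of 30 sites, so p = 12/30 = 0.4.
d = −(3/4) ln(1 − 4p/3) = −0.75 ln(1 − 0.533333) = −0.75 ln(0.466667)
  = −0.75 × (-0.762139) = 0.571604 substitutions/site.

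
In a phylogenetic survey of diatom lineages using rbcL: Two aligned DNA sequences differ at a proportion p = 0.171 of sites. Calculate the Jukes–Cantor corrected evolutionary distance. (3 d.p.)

d = −(3/4) ln(1 − 4p/3) = −0.75 ln(1 − 0.228) = −0.75 ln(0.772)
  = −0.75 × (-0.258771) = 0.194078 substitutions/site.

0.194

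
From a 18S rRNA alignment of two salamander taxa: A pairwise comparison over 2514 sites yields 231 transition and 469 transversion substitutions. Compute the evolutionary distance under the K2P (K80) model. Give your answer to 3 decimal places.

P = 231/2514 ≈ 0.091885 and Q = 469/2514 ≈ 0.186555.
Under the Kimura two-parameter model, d = −½ ln(1 − 2P − Q) − ¼ ln(1 − 2Q).
1 − 2P − Q = 0.629675, giving −½ ln(0.629675) = 0.231276.
1 − 2Q = 0.62689, giving −¼ ln(0.62689) = 0.116746.
d = 0.231276 + 0.116746 = 0.348022.

0.348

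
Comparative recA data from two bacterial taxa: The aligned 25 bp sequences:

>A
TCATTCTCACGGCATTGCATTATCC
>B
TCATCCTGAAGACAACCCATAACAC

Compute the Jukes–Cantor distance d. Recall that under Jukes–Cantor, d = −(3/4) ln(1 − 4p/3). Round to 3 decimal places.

The sequences differ at 10 of 25 sites (5, 8, 10, 12, 15, 16, 17, 21, 23, 24), so p = 10/25 = 0.4.
d = −(3/4) ln(1 − 4p/3) = −0.75 ln(1 − 0.533333) = −0.75 ln(0.466667)
  = −0.75 × (-0.762139) = 0.571604 substitutions/site.

0.572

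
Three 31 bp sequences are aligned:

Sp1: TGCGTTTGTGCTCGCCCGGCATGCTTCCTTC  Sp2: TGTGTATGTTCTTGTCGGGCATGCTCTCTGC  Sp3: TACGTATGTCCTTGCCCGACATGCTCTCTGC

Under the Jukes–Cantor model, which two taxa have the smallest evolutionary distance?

Sp2 and Sp3

Sp1–Sp2: 9/31 differ, p = 0.290, d = 0.367.
Sp1–Sp3: 8/31 differ, p = 0.258, d = 0.316.
Sp2–Sp3: 6/31 differ, p = 0.194, d = 0.224.
The smallest distance is between Sp2 and Sp3.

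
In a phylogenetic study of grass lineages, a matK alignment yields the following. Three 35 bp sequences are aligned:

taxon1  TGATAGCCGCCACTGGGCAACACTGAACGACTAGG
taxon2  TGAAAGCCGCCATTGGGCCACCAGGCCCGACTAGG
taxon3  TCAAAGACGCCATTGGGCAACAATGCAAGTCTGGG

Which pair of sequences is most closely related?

taxon1 and taxon2

taxon1–taxon2: 8/35 differ, p = 0.229, d = 0.273.
taxon1–taxon3: 9/35 differ, p = 0.257, d = 0.315.
taxon2–taxon3: 9/35 differ, p = 0.257, d = 0.315.
The smallest distance is between taxon1 and taxon2.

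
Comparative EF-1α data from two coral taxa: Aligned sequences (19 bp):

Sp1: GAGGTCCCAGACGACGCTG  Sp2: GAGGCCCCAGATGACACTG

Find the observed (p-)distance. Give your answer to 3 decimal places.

0.158

The sequences differ at 3 of 19 positions (sites 5, 12, 16).
p = 3/19 = 0.157894… ≈ 0.158 (to 3 d.p.).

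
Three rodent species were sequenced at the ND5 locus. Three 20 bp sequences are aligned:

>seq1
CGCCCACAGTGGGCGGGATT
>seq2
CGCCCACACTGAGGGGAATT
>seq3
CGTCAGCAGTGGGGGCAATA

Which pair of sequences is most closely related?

seq1 and seq2

seq1–seq2: 4/20 differ, p = 0.200, d = 0.233.
seq1–seq3: 7/20 differ, p = 0.350, d = 0.471.
seq2–seq3: 7/20 differ, p = 0.350, d = 0.471.
The smallest distance is between seq1 and seq2.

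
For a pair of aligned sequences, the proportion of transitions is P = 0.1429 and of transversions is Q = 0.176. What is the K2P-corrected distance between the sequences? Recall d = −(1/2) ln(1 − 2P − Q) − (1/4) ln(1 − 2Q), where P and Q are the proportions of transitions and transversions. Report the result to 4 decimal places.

Under the Kimura two-parameter model, d = −½ ln(1 − 2P − Q) − ¼ ln(1 − 2Q).
1 − 2P − Q = 0.5382, giving −½ ln(0.5382) = 0.309763.
1 − 2Q = 0.648, giving −¼ ln(0.648) = 0.108466.
d = 0.309763 + 0.108466 = 0.418229.

0.4182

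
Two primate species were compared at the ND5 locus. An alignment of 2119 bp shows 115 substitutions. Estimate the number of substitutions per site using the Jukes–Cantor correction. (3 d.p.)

p = 115/2119 ≈ 0.054271.
d = −(3/4) ln(1 − 4p/3) = −0.75 ln(1 − 0.072361) = −0.75 ln(0.927639)
  = −0.75 × (-0.075113) = 0.056335 substitutions/site.

0.056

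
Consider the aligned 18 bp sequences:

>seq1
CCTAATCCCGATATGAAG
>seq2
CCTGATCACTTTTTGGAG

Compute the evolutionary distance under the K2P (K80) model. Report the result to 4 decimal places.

Of 18 sites, 2 differences are transitions and 4 are transversions, so P = 2/18 ≈ 0.111111 and Q = 4/18 ≈ 0.222222.
Under the Kimura two-parameter model, d = −½ ln(1 − 2P − Q) − ¼ ln(1 − 2Q).
1 − 2P − Q = 0.555556, giving −½ ln(0.555556) = 0.293893.
1 − 2Q = 0.555556, giving −¼ ln(0.555556) = 0.146946.
d = 0.293893 + 0.146946 = 0.440839.

0.4408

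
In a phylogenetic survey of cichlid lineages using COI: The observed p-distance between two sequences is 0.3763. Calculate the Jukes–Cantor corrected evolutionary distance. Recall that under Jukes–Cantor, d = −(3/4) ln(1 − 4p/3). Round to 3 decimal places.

d = −(3/4) ln(1 − 4p/3) = −0.75 ln(1 − 0.501733) = −0.75 ln(0.498267)
  = −0.75 × (-0.696619) = 0.522464 substitutions/site.

0.522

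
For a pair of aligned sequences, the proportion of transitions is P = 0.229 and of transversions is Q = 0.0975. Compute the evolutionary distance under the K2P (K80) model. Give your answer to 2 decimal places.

0.46

Under the Kimura two-parameter model, d = −½ ln(1 − 2P − Q) − ¼ ln(1 − 2Q).
1 − 2P − Q = 0.4445, giving −½ ln(0.4445) = 0.405403.
1 − 2Q = 0.805, giving −¼ ln(0.805) = 0.054228.
d = 0.405403 + 0.054228 = 0.459631.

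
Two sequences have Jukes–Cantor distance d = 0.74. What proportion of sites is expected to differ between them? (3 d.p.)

0.470

p = (3/4)(1 − e^(−4d/3)) = 0.75 × (1 − e^(-0.986667)) = 0.75 × (1 − 0.372817) = 0.470387.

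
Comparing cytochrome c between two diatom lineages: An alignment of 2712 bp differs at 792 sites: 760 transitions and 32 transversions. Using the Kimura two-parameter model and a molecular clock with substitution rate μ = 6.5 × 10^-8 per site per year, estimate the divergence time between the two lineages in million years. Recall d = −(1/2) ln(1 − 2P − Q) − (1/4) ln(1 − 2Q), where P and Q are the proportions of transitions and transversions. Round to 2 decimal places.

3.31

P = 760/2712 ≈ 0.280236 and Q = 32/2712 ≈ 0.011799.
Under the Kimura two-parameter model, d = −½ ln(1 − 2P − Q) − ¼ ln(1 − 2Q).
1 − 2P − Q = 0.427729, giving −½ ln(0.427729) = 0.424633.
1 − 2Q = 0.976402, giving −¼ ln(0.976402) = 0.005970.
d = 0.424633 + 0.005970 = 0.430603.
Under a molecular clock d = 2μt, so t = d/(2μ) = 0.430603 / (2 × 6.5 × 10^-8) = 3.31 million years.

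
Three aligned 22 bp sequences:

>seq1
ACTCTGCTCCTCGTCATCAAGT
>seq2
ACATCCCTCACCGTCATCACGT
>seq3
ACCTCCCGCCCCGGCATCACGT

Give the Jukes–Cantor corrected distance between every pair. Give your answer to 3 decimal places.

seq1–seq2: 7/22 sites differ → p ≈ 0.318182, d = −0.75 ln(1 − 0.424243) = 0.414052 ≈ 0.414.
seq1–seq3: 8/22 sites differ → p ≈ 0.363636, d = −0.75 ln(1 − 0.484848) = 0.497470 ≈ 0.497.
seq2–seq3: 4/22 sites differ → p ≈ 0.181818, d = −0.75 ln(1 − 0.242424) = 0.208224 ≈ 0.208.

d(seq1,seq2) = 0.414, d(seq1,seq3) = 0.497, d(seq2,seq3) = 0.208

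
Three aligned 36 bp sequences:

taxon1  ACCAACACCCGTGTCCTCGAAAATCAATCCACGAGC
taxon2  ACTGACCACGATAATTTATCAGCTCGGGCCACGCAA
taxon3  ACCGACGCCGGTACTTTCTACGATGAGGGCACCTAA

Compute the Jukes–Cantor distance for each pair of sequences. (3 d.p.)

taxon1–taxon2: 21/36 sites differ → p ≈ 0.583333, d = −0.75 ln(1 − 0.777777) = 1.128055 ≈ 1.128.
taxon1–taxon3: 18/36 sites differ → p = 0.5, d = −0.75 ln(1 − 0.666667) = 0.823960 ≈ 0.824.
taxon2–taxon3: 14/36 sites differ → p ≈ 0.388889, d = −0.75 ln(1 − 0.518519) = 0.548166 ≈ 0.548.

d(taxon1,taxon2) = 1.128, d(taxon1,taxon3) = 0.824, d(taxon2,taxon3) = 0.548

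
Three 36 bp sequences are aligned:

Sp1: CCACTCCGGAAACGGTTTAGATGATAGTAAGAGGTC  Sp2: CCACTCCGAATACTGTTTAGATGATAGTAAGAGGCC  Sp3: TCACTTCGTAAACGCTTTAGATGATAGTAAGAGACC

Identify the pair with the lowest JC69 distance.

Sp1–Sp2: 4/36 differ, p = 0.111, d = 0.120.
Sp1–Sp3: 6/36 differ, p = 0.167, d = 0.188.
Sp2–Sp3: 7/36 differ, p = 0.194, d = 0.225.
The smallest distance is between Sp1 and Sp2.

Sp1 and Sp2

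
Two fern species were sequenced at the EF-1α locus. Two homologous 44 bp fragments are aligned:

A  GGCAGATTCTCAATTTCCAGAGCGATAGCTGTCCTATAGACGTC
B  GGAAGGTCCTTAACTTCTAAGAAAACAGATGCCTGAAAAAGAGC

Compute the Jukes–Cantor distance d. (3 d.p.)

The sequences differ at 21 of 44 sites, so p = 21/44 ≈ 0.477273.
d = −(3/4) ln(1 − 4p/3) = −0.75 ln(1 − 0.636364) = −0.75 ln(0.363636)
  = −0.75 × (-1.011602) = 0.758702 substitutions/site.

0.759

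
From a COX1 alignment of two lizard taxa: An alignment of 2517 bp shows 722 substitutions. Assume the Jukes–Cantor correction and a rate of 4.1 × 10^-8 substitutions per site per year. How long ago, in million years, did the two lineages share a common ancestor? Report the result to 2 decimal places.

4.41

p = 722/2517 ≈ 0.286849.
d = −(3/4) ln(1 − 4p/3) = −0.75 ln(1 − 0.382465) = −0.75 ln(0.617535)
  = −0.75 × (-0.482020) = 0.361515 substitutions/site.
Under a molecular clock d = 2μt, so t = d/(2μ) = 0.361515 / (2 × 4.1 × 10^-8) = 4.41 million years.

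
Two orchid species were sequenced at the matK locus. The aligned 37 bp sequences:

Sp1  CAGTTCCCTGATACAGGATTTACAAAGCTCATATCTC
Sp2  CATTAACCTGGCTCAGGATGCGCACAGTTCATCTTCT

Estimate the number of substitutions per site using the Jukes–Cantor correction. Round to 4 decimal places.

0.5833

The sequences differ at 15 of 37 sites, so p = 15/37 ≈ 0.405405.
d = −(3/4) ln(1 − 4p/3) = −0.75 ln(1 − 0.54054) = −0.75 ln(0.45946)
  = −0.75 × (-0.777703) = 0.583277 substitutions/site.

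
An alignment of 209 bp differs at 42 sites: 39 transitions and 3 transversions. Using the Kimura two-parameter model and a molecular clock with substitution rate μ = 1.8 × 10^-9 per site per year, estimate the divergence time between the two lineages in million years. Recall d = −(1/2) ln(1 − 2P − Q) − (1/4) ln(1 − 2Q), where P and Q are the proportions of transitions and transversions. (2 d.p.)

70.12

P = 39/209 ≈ 0.186603 and Q = 3/209 ≈ 0.014354.
Under the Kimura two-parameter model, d = −½ ln(1 − 2P − Q) − ¼ ln(1 − 2Q).
1 − 2P − Q = 0.61244, giving −½ ln(0.61244) = 0.245152.
1 − 2Q = 0.971292, giving −¼ ln(0.971292) = 0.007282.
d = 0.245152 + 0.007282 = 0.252434.
Under a molecular clock d = 2μt, so t = d/(2μ) = 0.252434 / (2 × 1.8 × 10^-9) = 70.12 million years.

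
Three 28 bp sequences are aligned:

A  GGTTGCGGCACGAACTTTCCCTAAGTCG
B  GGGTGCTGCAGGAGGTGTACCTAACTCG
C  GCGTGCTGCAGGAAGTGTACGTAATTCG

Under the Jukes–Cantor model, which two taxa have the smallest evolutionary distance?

A–B: 8/28 differ, p = 0.286, d = 0.360.
A–C: 9/28 differ, p = 0.321, d = 0.420.
B–C: 4/28 differ, p = 0.143, d = 0.158.
The smallest distance is between B and C.

B and C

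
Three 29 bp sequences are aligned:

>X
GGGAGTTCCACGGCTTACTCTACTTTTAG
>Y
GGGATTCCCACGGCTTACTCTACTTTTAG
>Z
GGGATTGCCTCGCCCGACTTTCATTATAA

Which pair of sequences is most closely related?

X–Y: 2/29 differ, p = 0.069, d = 0.072.
X–Z: 11/29 differ, p = 0.379, d = 0.529.
Y–Z: 10/29 differ, p = 0.345, d = 0.462.
The smallest distance is between X and Y.

X and Y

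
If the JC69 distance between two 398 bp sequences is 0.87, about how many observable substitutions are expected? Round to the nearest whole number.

205

Invert JC69: p = (3/4)(1 − e^(−4d/3)) = 0.75 × (1 − e^(-1.16)) = 0.75 × (1 − 0.313486) = 0.514886.
Expected differing sites = pL ≈ 0.514886 × 398 = 204.924628 ≈ 205.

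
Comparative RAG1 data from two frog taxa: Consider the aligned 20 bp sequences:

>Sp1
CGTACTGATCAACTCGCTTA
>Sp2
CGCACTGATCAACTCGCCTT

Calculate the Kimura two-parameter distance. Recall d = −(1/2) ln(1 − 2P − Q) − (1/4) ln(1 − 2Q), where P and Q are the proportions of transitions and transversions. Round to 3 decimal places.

0.170

Of 20 sites, 2 differences are transitions and 1 are transversions, so P = 2/20 = 0.1 and Q = 1/20 = 0.05.
Under the Kimura two-parameter model, d = −½ ln(1 − 2P − Q) − ¼ ln(1 − 2Q).
1 − 2P − Q = 0.75, giving −½ ln(0.75) = 0.143841.
1 − 2Q = 0.9, giving −¼ ln(0.9) = 0.026340.
d = 0.143841 + 0.026340 = 0.170181.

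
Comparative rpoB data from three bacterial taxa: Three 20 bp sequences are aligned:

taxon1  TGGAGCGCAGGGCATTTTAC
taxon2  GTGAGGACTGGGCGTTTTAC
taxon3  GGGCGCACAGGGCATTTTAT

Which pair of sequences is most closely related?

taxon1–taxon2: 6/20 differ, p = 0.300, d = 0.383.
taxon1–taxon3: 4/20 differ, p = 0.200, d = 0.233.
taxon2–taxon3: 6/20 differ, p = 0.300, d = 0.383.
The smallest distance is between taxon1 and taxon3.

taxon1 and taxon3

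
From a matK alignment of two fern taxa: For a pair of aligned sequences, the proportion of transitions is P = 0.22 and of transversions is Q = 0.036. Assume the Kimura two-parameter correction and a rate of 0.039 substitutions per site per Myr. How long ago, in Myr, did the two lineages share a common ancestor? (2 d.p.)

4.38

Under the Kimura two-parameter model, d = −½ ln(1 − 2P − Q) − ¼ ln(1 − 2Q).
1 − 2P − Q = 0.524, giving −½ ln(0.524) = 0.323132.
1 − 2Q = 0.928, giving −¼ ln(0.928) = 0.018681.
d = 0.323132 + 0.018681 = 0.341813.
Under a molecular clock d = 2μt, so t = d/(2μ) = 0.341813 / (2 × 0.039) = 4.38 Myr.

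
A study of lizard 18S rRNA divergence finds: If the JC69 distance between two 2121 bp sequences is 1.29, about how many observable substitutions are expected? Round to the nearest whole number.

1306

Invert JC69: p = (3/4)(1 − e^(−4d/3)) = 0.75 × (1 − e^(-1.72)) = 0.75 × (1 − 0.179066) = 0.615701.
Expected differing sites = pL ≈ 0.615701 × 2121 = 1305.901821 ≈ 1306.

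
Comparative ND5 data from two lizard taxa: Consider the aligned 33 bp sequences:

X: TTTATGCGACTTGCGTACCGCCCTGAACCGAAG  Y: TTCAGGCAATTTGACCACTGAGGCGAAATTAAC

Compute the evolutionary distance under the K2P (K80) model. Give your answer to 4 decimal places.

Of 33 sites, 7 differences are transitions and 9 are transversions, so P = 7/33 ≈ 0.212121 and Q = 9/33 ≈ 0.272727.
Under the Kimura two-parameter model, d = −½ ln(1 − 2P − Q) − ¼ ln(1 − 2Q).
1 − 2P − Q = 0.303031, giving −½ ln(0.303031) = 0.596960.
1 − 2Q = 0.454546, giving −¼ ln(0.454546) = 0.197114.
d = 0.596960 + 0.197114 = 0.794074.

0.7941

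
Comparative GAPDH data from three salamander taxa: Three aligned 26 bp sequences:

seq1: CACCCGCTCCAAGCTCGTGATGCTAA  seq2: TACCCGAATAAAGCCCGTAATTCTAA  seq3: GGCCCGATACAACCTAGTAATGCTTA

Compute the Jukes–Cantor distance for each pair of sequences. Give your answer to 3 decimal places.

d(seq1,seq2) = 0.396, d(seq1,seq3) = 0.396, d(seq2,seq3) = 0.539

seq1–seq2: 8/26 sites differ → p ≈ 0.307692, d = −0.75 ln(1 − 0.410256) = 0.396050 ≈ 0.396.
seq1–seq3: 8/26 sites differ → p ≈ 0.307692, d = −0.75 ln(1 − 0.410256) = 0.396050 ≈ 0.396.
seq2–seq3: 10/26 sites differ → p ≈ 0.384615, d = −0.75 ln(1 − 0.51282) = 0.539341 ≈ 0.539.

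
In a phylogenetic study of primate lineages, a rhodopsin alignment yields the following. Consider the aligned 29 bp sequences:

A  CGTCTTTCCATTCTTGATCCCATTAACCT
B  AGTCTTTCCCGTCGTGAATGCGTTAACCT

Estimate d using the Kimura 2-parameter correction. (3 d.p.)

Of 29 sites, 2 differences are transitions and 6 are transversions, so P = 2/29 ≈ 0.068966 and Q = 6/29 ≈ 0.206897.
Under the Kimura two-parameter model, d = −½ ln(1 − 2P − Q) − ¼ ln(1 − 2Q).
1 − 2P − Q = 0.655171, giving −½ ln(0.655171) = 0.211430.
1 − 2Q = 0.586206, giving −¼ ln(0.586206) = 0.133521.
d = 0.211430 + 0.133521 = 0.344951.

0.345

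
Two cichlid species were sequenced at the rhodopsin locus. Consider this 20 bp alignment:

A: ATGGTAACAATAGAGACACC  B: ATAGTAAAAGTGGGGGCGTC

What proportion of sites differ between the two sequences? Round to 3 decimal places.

0.400

The sequences differ at 8 of 20 positions (sites 3, 8, 10, 12, 14, 16, 18, 19).
p = 8/20 = 0.400.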